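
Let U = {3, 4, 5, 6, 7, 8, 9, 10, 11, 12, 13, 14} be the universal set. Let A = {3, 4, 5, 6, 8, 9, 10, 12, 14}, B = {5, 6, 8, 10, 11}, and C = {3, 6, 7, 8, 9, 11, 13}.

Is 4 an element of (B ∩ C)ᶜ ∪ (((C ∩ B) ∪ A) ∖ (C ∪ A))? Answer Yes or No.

Yes

4 ∉ B and 4 ∉ C, so 4 ∉ B ∩ C
4 ∈ (B ∩ C)ᶜ since 4 ∉ (B ∩ C)
4 ∉ C and 4 ∉ B, so 4 ∉ C ∩ B
4 ∉ (C ∩ B) and 4 ∈ A, so 4 ∈ (C ∩ B) ∪ A
4 ∉ C and 4 ∈ A, so 4 ∈ C ∪ A
4 ∈ ((C ∩ B) ∪ A) and 4 ∈ (C ∪ A), so 4 ∉ ((C ∩ B) ∪ A) ∖ (C ∪ A)
4 ∈ (B ∩ C)ᶜ and 4 ∉ (((C ∩ B) ∪ A) ∖ (C ∪ A)), so 4 ∈ (B ∩ C)ᶜ ∪ (((C ∩ B) ∪ A) ∖ (C ∪ A))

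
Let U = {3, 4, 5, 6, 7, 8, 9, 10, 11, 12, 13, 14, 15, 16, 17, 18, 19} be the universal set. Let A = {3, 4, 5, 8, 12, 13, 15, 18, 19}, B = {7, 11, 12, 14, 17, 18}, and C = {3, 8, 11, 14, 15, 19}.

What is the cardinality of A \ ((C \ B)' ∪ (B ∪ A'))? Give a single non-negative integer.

C \ B = {3, 8, 15, 19}
(C \ B)' = {4, 5, 6, 7, 9, 10, 11, 12, 13, 14, 16, 17, 18}
A' = {6, 7, 9, 10, 11, 14, 16, 17}
B ∪ A' = {6, 7, 9, 10, 11, 12, 14, 16, 17, 18}
(C \ B)' ∪ (B ∪ A') = {4, 5, 6, 7, 9, 10, 11, 12, 13, 14, 16, 17, 18}
A \ ((C \ B)' ∪ (B ∪ A')) = {3, 8, 15, 19}
|A \ ((C \ B)' ∪ (B ∪ A'))| = 4

4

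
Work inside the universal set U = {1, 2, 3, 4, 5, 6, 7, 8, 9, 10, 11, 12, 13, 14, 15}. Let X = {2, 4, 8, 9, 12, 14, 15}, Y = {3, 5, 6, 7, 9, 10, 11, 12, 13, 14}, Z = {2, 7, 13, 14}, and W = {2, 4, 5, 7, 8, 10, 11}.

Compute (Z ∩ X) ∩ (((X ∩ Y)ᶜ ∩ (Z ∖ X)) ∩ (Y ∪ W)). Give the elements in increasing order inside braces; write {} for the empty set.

{}

Z ∩ X = {2, 14}
X ∩ Y = {9, 12, 14}
(X ∩ Y)ᶜ = {1, 2, 3, 4, 5, 6, 7, 8, 10, 11, 13, 15}
Z ∖ X = {7, 13}
(X ∩ Y)ᶜ ∩ (Z ∖ X) = {7, 13}
Y ∪ W = {2, 3, 4, 5, 6, 7, 8, 9, 10, 11, 12, 13, 14}
((X ∩ Y)ᶜ ∩ (Z ∖ X)) ∩ (Y ∪ W) = {7, 13}
(Z ∩ X) ∩ (((X ∩ Y)ᶜ ∩ (Z ∖ X)) ∩ (Y ∪ W)) = {}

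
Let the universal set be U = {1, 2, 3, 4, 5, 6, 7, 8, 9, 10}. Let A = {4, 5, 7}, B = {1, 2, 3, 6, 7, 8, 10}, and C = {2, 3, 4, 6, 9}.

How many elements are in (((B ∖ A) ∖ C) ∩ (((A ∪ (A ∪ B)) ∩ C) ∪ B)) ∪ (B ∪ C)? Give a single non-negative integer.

B ∖ A = {1, 2, 3, 6, 8, 10}
(B ∖ A) ∖ C = {1, 8, 10}
A ∪ B = {1, 2, 3, 4, 5, 6, 7, 8, 10}
A ∪ (A ∪ B) = {1, 2, 3, 4, 5, 6, 7, 8, 10}
(A ∪ (A ∪ B)) ∩ C = {2, 3, 4, 6}
((A ∪ (A ∪ B)) ∩ C) ∪ B = {1, 2, 3, 4, 6, 7, 8, 10}
((B ∖ A) ∖ C) ∩ (((A ∪ (A ∪ B)) ∩ C) ∪ B) = {1, 8, 10}
B ∪ C = {1, 2, 3, 4, 6, 7, 8, 9, 10}
(((B ∖ A) ∖ C) ∩ (((A ∪ (A ∪ B)) ∩ C) ∪ B)) ∪ (B ∪ C) = {1, 2, 3, 4, 6, 7, 8, 9, 10}
|(((B ∖ A) ∖ C) ∩ (((A ∪ (A ∪ B)) ∩ C) ∪ B)) ∪ (B ∪ C)| = 9

9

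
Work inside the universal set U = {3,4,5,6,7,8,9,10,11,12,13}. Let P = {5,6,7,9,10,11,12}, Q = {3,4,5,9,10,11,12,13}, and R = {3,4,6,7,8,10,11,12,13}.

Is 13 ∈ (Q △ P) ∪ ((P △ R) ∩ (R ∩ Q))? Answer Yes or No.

Yes

13 ∈ Q and 13 ∉ P, so 13 ∈ Q △ P
13 ∉ P and 13 ∈ R, so 13 ∈ P △ R
13 ∈ R and 13 ∈ Q, so 13 ∈ R ∩ Q
13 ∈ (P △ R) and 13 ∈ (R ∩ Q), so 13 ∈ (P △ R) ∩ (R ∩ Q)
13 ∈ (Q △ P) and 13 ∈ ((P △ R) ∩ (R ∩ Q)), so 13 ∈ (Q △ P) ∪ ((P △ R) ∩ (R ∩ Q))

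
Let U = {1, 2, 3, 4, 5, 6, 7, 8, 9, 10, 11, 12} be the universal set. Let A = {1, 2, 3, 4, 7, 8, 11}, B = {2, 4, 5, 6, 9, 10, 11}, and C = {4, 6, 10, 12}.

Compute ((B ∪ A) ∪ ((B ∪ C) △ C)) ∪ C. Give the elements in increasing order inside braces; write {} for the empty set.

B ∪ A = {1, 2, 3, 4, 5, 6, 7, 8, 9, 10, 11}
B ∪ C = {2, 4, 5, 6, 9, 10, 11, 12}
(B ∪ C) △ C = {2, 5, 9, 11}
(B ∪ A) ∪ ((B ∪ C) △ C) = {1, 2, 3, 4, 5, 6, 7, 8, 9, 10, 11}
((B ∪ A) ∪ ((B ∪ C) △ C)) ∪ C = {1, 2, 3, 4, 5, 6, 7, 8, 9, 10, 11, 12}

{1, 2, 3, 4, 5, 6, 7, 8, 9, 10, 11, 12}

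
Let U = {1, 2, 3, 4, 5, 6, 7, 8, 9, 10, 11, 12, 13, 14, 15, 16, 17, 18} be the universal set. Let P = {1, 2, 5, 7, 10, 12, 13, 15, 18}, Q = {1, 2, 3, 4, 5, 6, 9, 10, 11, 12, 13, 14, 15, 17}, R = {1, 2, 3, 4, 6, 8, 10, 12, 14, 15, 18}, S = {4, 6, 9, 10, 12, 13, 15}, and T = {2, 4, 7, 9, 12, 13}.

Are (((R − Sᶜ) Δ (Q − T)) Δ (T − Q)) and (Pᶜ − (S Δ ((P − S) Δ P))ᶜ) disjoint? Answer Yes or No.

No

Sᶜ = {1, 2, 3, 5, 7, 8, 11, 14, 16, 17, 18}
R − Sᶜ = {4, 6, 10, 12, 15}
Q − T = {1, 3, 5, 6, 10, 11, 14, 15, 17}
(R − Sᶜ) Δ (Q − T) = {1, 3, 4, 5, 11, 12, 14, 17}
T − Q = {7}
((R − Sᶜ) Δ (Q − T)) Δ (T − Q) = {1, 3, 4, 5, 7, 11, 12, 14, 17}
Pᶜ = {3, 4, 6, 8, 9, 11, 14, 16, 17}
P − S = {1, 2, 5, 7, 18}
(P − S) Δ P = {10, 12, 13, 15}
S Δ ((P − S) Δ P) = {4, 6, 9}
(S Δ ((P − S) Δ P))ᶜ = {1, 2, 3, 5, 7, 8, 10, 11, 12, 13, 14, 15, 16, 17, 18}
Pᶜ − (S Δ ((P − S) Δ P))ᶜ = {4, 6, 9}
4 lies in both, so they are not disjoint.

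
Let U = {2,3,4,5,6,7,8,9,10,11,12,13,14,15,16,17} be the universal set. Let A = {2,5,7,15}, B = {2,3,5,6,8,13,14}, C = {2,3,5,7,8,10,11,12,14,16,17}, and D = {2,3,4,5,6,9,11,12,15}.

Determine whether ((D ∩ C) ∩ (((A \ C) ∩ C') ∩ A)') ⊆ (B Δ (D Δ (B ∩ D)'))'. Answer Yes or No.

D ∩ C = {2,3,5,11,12}
A \ C = {15}
C' = {4,6,9,13,15}
(A \ C) ∩ C' = {15}
((A \ C) ∩ C') ∩ A = {15}
(((A \ C) ∩ C') ∩ A)' = {2,3,4,5,6,7,8,9,10,11,12,13,14,16,17}
(D ∩ C) ∩ (((A \ C) ∩ C') ∩ A)' = {2,3,5,11,12}
B ∩ D = {2,3,5,6}
(B ∩ D)' = {4,7,8,9,10,11,12,13,14,15,16,17}
D Δ (B ∩ D)' = {2,3,5,6,7,8,10,13,14,16,17}
B Δ (D Δ (B ∩ D)') = {7,10,16,17}
(B Δ (D Δ (B ∩ D)'))' = {2,3,4,5,6,8,9,11,12,13,14,15}
Every element of {2,3,5,11,12} is in {2,3,4,5,6,8,9,11,12,13,14,15}, so (D ∩ C) ∩ (((A \ C) ∩ C') ∩ A)' ⊆ (B Δ (D Δ (B ∩ D)'))'.

Yes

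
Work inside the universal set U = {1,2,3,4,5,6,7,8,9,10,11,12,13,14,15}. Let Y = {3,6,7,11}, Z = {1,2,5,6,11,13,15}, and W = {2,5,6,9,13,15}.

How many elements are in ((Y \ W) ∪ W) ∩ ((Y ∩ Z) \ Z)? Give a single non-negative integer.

0

Y \ W = {3,7,11}
(Y \ W) ∪ W = {2,3,5,6,7,9,11,13,15}
Y ∩ Z = {6,11}
(Y ∩ Z) \ Z = {}
((Y \ W) ∪ W) ∩ ((Y ∩ Z) \ Z) = {}
|((Y \ W) ∪ W) ∩ ((Y ∩ Z) \ Z)| = 0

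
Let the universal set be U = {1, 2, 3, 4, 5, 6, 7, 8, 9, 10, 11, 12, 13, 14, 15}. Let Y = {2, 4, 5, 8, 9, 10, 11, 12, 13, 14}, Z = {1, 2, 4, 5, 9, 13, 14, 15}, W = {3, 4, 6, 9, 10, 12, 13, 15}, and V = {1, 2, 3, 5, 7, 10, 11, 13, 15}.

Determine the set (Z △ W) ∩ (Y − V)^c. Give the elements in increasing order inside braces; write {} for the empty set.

Z △ W = {1, 2, 3, 5, 6, 10, 12, 14}
Y − V = {4, 8, 9, 12, 14}
(Y − V)^c = {1, 2, 3, 5, 6, 7, 10, 11, 13, 15}
(Z △ W) ∩ (Y − V)^c = {1, 2, 3, 5, 6, 10}

{1, 2, 3, 5, 6, 10}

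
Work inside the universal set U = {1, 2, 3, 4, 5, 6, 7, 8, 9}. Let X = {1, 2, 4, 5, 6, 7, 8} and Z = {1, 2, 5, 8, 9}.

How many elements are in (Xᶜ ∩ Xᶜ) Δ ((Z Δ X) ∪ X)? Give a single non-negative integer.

8

Xᶜ = {3, 9}
Xᶜ ∩ Xᶜ = {3, 9}
Z Δ X = {4, 6, 7, 9}
(Z Δ X) ∪ X = {1, 2, 4, 5, 6, 7, 8, 9}
(Xᶜ ∩ Xᶜ) Δ ((Z Δ X) ∪ X) = {1, 2, 3, 4, 5, 6, 7, 8}
|(Xᶜ ∩ Xᶜ) Δ ((Z Δ X) ∪ X)| = 8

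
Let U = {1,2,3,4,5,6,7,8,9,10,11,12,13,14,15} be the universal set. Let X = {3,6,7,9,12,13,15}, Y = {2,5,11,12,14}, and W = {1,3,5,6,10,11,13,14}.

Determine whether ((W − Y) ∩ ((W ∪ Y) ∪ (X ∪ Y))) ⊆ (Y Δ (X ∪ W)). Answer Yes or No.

W − Y = {1,3,6,10,13}
W ∪ Y = {1,2,3,5,6,10,11,12,13,14}
X ∪ Y = {2,3,5,6,7,9,11,12,13,14,15}
(W ∪ Y) ∪ (X ∪ Y) = {1,2,3,5,6,7,9,10,11,12,13,14,15}
(W − Y) ∩ ((W ∪ Y) ∪ (X ∪ Y)) = {1,3,6,10,13}
X ∪ W = {1,3,5,6,7,9,10,11,12,13,14,15}
Y Δ (X ∪ W) = {1,2,3,6,7,9,10,13,15}
Every element of {1,3,6,10,13} is in {1,2,3,6,7,9,10,13,15}, so (W − Y) ∩ ((W ∪ Y) ∪ (X ∪ Y)) ⊆ Y Δ (X ∪ W).

Yes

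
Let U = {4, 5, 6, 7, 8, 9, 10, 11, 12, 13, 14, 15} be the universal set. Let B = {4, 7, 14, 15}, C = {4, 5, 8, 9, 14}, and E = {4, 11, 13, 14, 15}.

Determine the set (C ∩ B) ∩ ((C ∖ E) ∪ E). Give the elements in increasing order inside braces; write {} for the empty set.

C ∩ B = {4, 14}
C ∖ E = {5, 8, 9}
(C ∖ E) ∪ E = {4, 5, 8, 9, 11, 13, 14, 15}
(C ∩ B) ∩ ((C ∖ E) ∪ E) = {4, 14}

{4, 14}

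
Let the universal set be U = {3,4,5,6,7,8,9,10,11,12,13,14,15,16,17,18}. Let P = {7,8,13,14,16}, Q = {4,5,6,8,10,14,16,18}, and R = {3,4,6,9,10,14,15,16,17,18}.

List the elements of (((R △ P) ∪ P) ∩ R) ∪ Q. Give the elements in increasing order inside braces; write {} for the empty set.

{3,4,5,6,8,9,10,14,15,16,17,18}

R △ P = {3,4,6,7,8,9,10,13,15,17,18}
(R △ P) ∪ P = {3,4,6,7,8,9,10,13,14,15,16,17,18}
((R △ P) ∪ P) ∩ R = {3,4,6,9,10,14,15,16,17,18}
(((R △ P) ∪ P) ∩ R) ∪ Q = {3,4,5,6,8,9,10,14,15,16,17,18}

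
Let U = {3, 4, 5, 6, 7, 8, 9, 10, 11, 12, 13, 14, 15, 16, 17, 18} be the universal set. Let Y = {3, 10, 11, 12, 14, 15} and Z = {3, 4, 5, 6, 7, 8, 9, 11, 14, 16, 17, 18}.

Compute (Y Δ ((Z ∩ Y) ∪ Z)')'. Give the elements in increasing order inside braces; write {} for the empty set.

Z ∩ Y = {3, 11, 14}
(Z ∩ Y) ∪ Z = {3, 4, 5, 6, 7, 8, 9, 11, 14, 16, 17, 18}
((Z ∩ Y) ∪ Z)' = {10, 12, 13, 15}
Y Δ ((Z ∩ Y) ∪ Z)' = {3, 11, 13, 14}
(Y Δ ((Z ∩ Y) ∪ Z)')' = {4, 5, 6, 7, 8, 9, 10, 12, 15, 16, 17, 18}

{4, 5, 6, 7, 8, 9, 10, 12, 15, 16, 17, 18}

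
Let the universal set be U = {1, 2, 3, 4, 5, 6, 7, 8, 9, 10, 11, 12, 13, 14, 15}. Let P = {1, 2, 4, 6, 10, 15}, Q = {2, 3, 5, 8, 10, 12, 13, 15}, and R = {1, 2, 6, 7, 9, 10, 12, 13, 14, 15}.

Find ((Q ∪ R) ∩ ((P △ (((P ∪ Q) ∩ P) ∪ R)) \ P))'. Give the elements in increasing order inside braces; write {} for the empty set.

Q ∪ R = {1, 2, 3, 5, 6, 7, 8, 9, 10, 12, 13, 14, 15}
P ∪ Q = {1, 2, 3, 4, 5, 6, 8, 10, 12, 13, 15}
(P ∪ Q) ∩ P = {1, 2, 4, 6, 10, 15}
((P ∪ Q) ∩ P) ∪ R = {1, 2, 4, 6, 7, 9, 10, 12, 13, 14, 15}
P △ (((P ∪ Q) ∩ P) ∪ R) = {7, 9, 12, 13, 14}
(P △ (((P ∪ Q) ∩ P) ∪ R)) \ P = {7, 9, 12, 13, 14}
(Q ∪ R) ∩ ((P △ (((P ∪ Q) ∩ P) ∪ R)) \ P) = {7, 9, 12, 13, 14}
((Q ∪ R) ∩ ((P △ (((P ∪ Q) ∩ P) ∪ R)) \ P))' = {1, 2, 3, 4, 5, 6, 8, 10, 11, 15}

{1, 2, 3, 4, 5, 6, 8, 10, 11, 15}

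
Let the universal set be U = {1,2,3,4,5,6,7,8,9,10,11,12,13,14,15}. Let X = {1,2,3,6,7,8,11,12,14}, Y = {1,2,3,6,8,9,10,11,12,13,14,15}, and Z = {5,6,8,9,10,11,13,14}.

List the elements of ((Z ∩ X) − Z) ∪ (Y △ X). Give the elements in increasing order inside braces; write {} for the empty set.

{7,9,10,13,15}

Z ∩ X = {6,8,11,14}
(Z ∩ X) − Z = {}
Y △ X = {7,9,10,13,15}
((Z ∩ X) − Z) ∪ (Y △ X) = {7,9,10,13,15}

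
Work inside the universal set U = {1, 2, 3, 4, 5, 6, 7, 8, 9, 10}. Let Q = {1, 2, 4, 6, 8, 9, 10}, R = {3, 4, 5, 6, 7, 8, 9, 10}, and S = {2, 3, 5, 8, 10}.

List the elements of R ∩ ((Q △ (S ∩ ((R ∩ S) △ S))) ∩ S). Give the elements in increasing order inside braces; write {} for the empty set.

R ∩ S = {3, 5, 8, 10}
(R ∩ S) △ S = {2}
S ∩ ((R ∩ S) △ S) = {2}
Q △ (S ∩ ((R ∩ S) △ S)) = {1, 4, 6, 8, 9, 10}
(Q △ (S ∩ ((R ∩ S) △ S))) ∩ S = {8, 10}
R ∩ ((Q △ (S ∩ ((R ∩ S) △ S))) ∩ S) = {8, 10}

{8, 10}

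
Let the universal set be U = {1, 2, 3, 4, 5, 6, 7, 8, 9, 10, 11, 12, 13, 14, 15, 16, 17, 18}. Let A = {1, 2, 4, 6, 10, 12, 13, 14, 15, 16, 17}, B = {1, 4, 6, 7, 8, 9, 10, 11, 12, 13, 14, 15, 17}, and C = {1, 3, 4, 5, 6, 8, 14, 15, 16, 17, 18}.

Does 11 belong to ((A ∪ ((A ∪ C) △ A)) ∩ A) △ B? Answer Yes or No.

Yes

11 ∉ A and 11 ∉ C, so 11 ∉ A ∪ C
11 ∉ (A ∪ C) and 11 ∉ A, so 11 ∉ (A ∪ C) △ A
11 ∉ A and 11 ∉ ((A ∪ C) △ A), so 11 ∉ A ∪ ((A ∪ C) △ A)
11 ∉ (A ∪ ((A ∪ C) △ A)) and 11 ∉ A, so 11 ∉ (A ∪ ((A ∪ C) △ A)) ∩ A
11 ∉ ((A ∪ ((A ∪ C) △ A)) ∩ A) and 11 ∈ B, so 11 ∈ ((A ∪ ((A ∪ C) △ A)) ∩ A) △ B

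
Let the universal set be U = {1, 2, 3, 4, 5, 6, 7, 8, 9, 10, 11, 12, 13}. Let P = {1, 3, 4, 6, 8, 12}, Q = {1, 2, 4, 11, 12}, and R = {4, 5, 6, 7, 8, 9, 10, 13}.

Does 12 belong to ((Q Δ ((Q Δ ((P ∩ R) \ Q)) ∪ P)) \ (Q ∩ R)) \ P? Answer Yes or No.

12 ∈ P and 12 ∉ R, so 12 ∉ P ∩ R
12 ∉ (P ∩ R) and 12 ∈ Q, so 12 ∉ (P ∩ R) \ Q
12 ∈ Q and 12 ∉ ((P ∩ R) \ Q), so 12 ∈ Q Δ ((P ∩ R) \ Q)
12 ∈ (Q Δ ((P ∩ R) \ Q)) and 12 ∈ P, so 12 ∈ (Q Δ ((P ∩ R) \ Q)) ∪ P
12 ∈ Q and 12 ∈ ((Q Δ ((P ∩ R) \ Q)) ∪ P), so 12 ∉ Q Δ ((Q Δ ((P ∩ R) \ Q)) ∪ P)
12 ∈ Q and 12 ∉ R, so 12 ∉ Q ∩ R
12 ∉ (Q Δ ((Q Δ ((P ∩ R) \ Q)) ∪ P)) and 12 ∉ (Q ∩ R), so 12 ∉ (Q Δ ((Q Δ ((P ∩ R) \ Q)) ∪ P)) \ (Q ∩ R)
12 ∉ ((Q Δ ((Q Δ ((P ∩ R) \ Q)) ∪ P)) \ (Q ∩ R)) and 12 ∈ P, so 12 ∉ ((Q Δ ((Q Δ ((P ∩ R) \ Q)) ∪ P)) \ (Q ∩ R)) \ P

No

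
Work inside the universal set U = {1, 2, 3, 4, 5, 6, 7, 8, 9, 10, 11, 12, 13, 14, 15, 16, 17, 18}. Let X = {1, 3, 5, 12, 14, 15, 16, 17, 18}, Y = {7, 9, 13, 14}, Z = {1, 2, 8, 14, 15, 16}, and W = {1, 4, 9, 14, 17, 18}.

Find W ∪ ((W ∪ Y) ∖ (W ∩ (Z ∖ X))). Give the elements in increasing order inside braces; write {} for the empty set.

W ∪ Y = {1, 4, 7, 9, 13, 14, 17, 18}
Z ∖ X = {2, 8}
W ∩ (Z ∖ X) = {}
(W ∪ Y) ∖ (W ∩ (Z ∖ X)) = {1, 4, 7, 9, 13, 14, 17, 18}
W ∪ ((W ∪ Y) ∖ (W ∩ (Z ∖ X))) = {1, 4, 7, 9, 13, 14, 17, 18}

{1, 4, 7, 9, 13, 14, 17, 18}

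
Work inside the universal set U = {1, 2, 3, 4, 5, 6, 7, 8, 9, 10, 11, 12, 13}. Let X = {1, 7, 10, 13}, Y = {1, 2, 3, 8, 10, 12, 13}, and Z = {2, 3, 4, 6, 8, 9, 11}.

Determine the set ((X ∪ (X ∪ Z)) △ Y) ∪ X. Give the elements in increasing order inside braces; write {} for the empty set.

{1, 4, 6, 7, 9, 10, 11, 12, 13}

X ∪ Z = {1, 2, 3, 4, 6, 7, 8, 9, 10, 11, 13}
X ∪ (X ∪ Z) = {1, 2, 3, 4, 6, 7, 8, 9, 10, 11, 13}
(X ∪ (X ∪ Z)) △ Y = {4, 6, 7, 9, 11, 12}
((X ∪ (X ∪ Z)) △ Y) ∪ X = {1, 4, 6, 7, 9, 10, 11, 12, 13}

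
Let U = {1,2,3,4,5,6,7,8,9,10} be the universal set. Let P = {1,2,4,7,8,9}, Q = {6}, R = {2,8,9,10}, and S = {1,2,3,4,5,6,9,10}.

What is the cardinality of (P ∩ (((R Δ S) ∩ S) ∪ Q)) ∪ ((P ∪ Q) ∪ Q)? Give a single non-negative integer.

7

R Δ S = {1,3,4,5,6,8}
(R Δ S) ∩ S = {1,3,4,5,6}
((R Δ S) ∩ S) ∪ Q = {1,3,4,5,6}
P ∩ (((R Δ S) ∩ S) ∪ Q) = {1,4}
P ∪ Q = {1,2,4,6,7,8,9}
(P ∪ Q) ∪ Q = {1,2,4,6,7,8,9}
(P ∩ (((R Δ S) ∩ S) ∪ Q)) ∪ ((P ∪ Q) ∪ Q) = {1,2,4,6,7,8,9}
|(P ∩ (((R Δ S) ∩ S) ∪ Q)) ∪ ((P ∪ Q) ∪ Q)| = 7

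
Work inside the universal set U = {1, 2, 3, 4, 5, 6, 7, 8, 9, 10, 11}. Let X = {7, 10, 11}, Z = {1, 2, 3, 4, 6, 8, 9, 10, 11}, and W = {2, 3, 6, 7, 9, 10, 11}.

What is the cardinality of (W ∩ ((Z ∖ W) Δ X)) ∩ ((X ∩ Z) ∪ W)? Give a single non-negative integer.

Z ∖ W = {1, 4, 8}
(Z ∖ W) Δ X = {1, 4, 7, 8, 10, 11}
W ∩ ((Z ∖ W) Δ X) = {7, 10, 11}
X ∩ Z = {10, 11}
(X ∩ Z) ∪ W = {2, 3, 6, 7, 9, 10, 11}
(W ∩ ((Z ∖ W) Δ X)) ∩ ((X ∩ Z) ∪ W) = {7, 10, 11}
|(W ∩ ((Z ∖ W) Δ X)) ∩ ((X ∩ Z) ∪ W)| = 3

3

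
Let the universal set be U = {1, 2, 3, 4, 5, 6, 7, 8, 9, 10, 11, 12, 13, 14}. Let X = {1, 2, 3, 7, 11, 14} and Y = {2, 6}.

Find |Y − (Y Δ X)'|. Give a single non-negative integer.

1

Y Δ X = {1, 3, 6, 7, 11, 14}
(Y Δ X)' = {2, 4, 5, 8, 9, 10, 12, 13}
Y − (Y Δ X)' = {6}
|Y − (Y Δ X)'| = 1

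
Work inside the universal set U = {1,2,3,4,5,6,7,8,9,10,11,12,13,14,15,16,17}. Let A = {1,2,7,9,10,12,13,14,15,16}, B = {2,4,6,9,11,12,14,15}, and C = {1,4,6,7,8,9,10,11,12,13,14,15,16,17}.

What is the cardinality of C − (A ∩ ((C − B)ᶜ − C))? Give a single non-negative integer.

14

C − B = {1,7,8,10,13,16,17}
(C − B)ᶜ = {2,3,4,5,6,9,11,12,14,15}
(C − B)ᶜ − C = {2,3,5}
A ∩ ((C − B)ᶜ − C) = {2}
C − (A ∩ ((C − B)ᶜ − C)) = {1,4,6,7,8,9,10,11,12,13,14,15,16,17}
|C − (A ∩ ((C − B)ᶜ − C))| = 14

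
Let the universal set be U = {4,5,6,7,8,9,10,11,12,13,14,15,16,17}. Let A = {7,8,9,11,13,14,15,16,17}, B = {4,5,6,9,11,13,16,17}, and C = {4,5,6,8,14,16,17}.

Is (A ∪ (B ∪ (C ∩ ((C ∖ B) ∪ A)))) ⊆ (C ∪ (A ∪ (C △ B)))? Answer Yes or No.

C ∖ B = {8,14}
(C ∖ B) ∪ A = {7,8,9,11,13,14,15,16,17}
C ∩ ((C ∖ B) ∪ A) = {8,14,16,17}
B ∪ (C ∩ ((C ∖ B) ∪ A)) = {4,5,6,8,9,11,13,14,16,17}
A ∪ (B ∪ (C ∩ ((C ∖ B) ∪ A))) = {4,5,6,7,8,9,11,13,14,15,16,17}
C △ B = {8,9,11,13,14}
A ∪ (C △ B) = {7,8,9,11,13,14,15,16,17}
C ∪ (A ∪ (C △ B)) = {4,5,6,7,8,9,11,13,14,15,16,17}
Every element of {4,5,6,7,8,9,11,13,14,15,16,17} is in {4,5,6,7,8,9,11,13,14,15,16,17}, so A ∪ (B ∪ (C ∩ ((C ∖ B) ∪ A))) ⊆ C ∪ (A ∪ (C △ B)).

Yes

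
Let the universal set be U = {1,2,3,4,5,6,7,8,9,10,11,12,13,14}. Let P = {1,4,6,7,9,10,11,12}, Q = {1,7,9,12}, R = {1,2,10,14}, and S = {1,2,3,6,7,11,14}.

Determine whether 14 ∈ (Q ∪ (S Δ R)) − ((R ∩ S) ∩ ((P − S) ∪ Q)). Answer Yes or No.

14 ∈ S and 14 ∈ R, so 14 ∉ S Δ R
14 ∉ Q and 14 ∉ (S Δ R), so 14 ∉ Q ∪ (S Δ R)
14 ∈ R and 14 ∈ S, so 14 ∈ R ∩ S
14 ∉ P and 14 ∈ S, so 14 ∉ P − S
14 ∉ (P − S) and 14 ∉ Q, so 14 ∉ (P − S) ∪ Q
14 ∈ (R ∩ S) and 14 ∉ ((P − S) ∪ Q), so 14 ∉ (R ∩ S) ∩ ((P − S) ∪ Q)
14 ∉ (Q ∪ (S Δ R)) and 14 ∉ ((R ∩ S) ∩ ((P − S) ∪ Q)), so 14 ∉ (Q ∪ (S Δ R)) − ((R ∩ S) ∩ ((P − S) ∪ Q))

No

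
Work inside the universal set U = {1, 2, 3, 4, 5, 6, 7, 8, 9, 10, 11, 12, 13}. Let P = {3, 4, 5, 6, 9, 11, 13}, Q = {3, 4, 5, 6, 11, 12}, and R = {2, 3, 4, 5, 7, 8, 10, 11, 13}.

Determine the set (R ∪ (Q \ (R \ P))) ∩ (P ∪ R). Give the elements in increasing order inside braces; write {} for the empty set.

R \ P = {2, 7, 8, 10}
Q \ (R \ P) = {3, 4, 5, 6, 11, 12}
R ∪ (Q \ (R \ P)) = {2, 3, 4, 5, 6, 7, 8, 10, 11, 12, 13}
P ∪ R = {2, 3, 4, 5, 6, 7, 8, 9, 10, 11, 13}
(R ∪ (Q \ (R \ P))) ∩ (P ∪ R) = {2, 3, 4, 5, 6, 7, 8, 10, 11, 13}

{2, 3, 4, 5, 6, 7, 8, 10, 11, 13}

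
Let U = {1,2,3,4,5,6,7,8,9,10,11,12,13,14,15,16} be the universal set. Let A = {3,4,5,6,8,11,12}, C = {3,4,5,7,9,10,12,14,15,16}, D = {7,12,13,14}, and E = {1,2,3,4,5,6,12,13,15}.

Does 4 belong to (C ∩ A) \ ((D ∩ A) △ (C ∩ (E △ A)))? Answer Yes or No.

Yes

4 ∈ C and 4 ∈ A, so 4 ∈ C ∩ A
4 ∉ D and 4 ∈ A, so 4 ∉ D ∩ A
4 ∈ E and 4 ∈ A, so 4 ∉ E △ A
4 ∈ C and 4 ∉ (E △ A), so 4 ∉ C ∩ (E △ A)
4 ∉ (D ∩ A) and 4 ∉ (C ∩ (E △ A)), so 4 ∉ (D ∩ A) △ (C ∩ (E △ A))
4 ∈ (C ∩ A) and 4 ∉ ((D ∩ A) △ (C ∩ (E △ A))), so 4 ∈ (C ∩ A) \ ((D ∩ A) △ (C ∩ (E △ A)))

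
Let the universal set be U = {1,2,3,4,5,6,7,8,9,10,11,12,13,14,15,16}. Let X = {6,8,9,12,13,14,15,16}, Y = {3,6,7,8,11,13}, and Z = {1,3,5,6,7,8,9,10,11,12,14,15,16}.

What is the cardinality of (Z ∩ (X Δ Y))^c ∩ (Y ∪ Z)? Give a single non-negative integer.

X Δ Y = {3,7,9,11,12,14,15,16}
Z ∩ (X Δ Y) = {3,7,9,11,12,14,15,16}
(Z ∩ (X Δ Y))^c = {1,2,4,5,6,8,10,13}
Y ∪ Z = {1,3,5,6,7,8,9,10,11,12,13,14,15,16}
(Z ∩ (X Δ Y))^c ∩ (Y ∪ Z) = {1,5,6,8,10,13}
|(Z ∩ (X Δ Y))^c ∩ (Y ∪ Z)| = 6

6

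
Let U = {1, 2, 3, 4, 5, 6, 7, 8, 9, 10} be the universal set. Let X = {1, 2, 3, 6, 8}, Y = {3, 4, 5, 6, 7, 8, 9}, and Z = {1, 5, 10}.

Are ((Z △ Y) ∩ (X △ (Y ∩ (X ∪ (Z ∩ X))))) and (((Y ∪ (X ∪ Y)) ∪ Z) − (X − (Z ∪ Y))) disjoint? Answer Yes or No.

No

Z △ Y = {1, 3, 4, 6, 7, 8, 9, 10}
Z ∩ X = {1}
X ∪ (Z ∩ X) = {1, 2, 3, 6, 8}
Y ∩ (X ∪ (Z ∩ X)) = {3, 6, 8}
X △ (Y ∩ (X ∪ (Z ∩ X))) = {1, 2}
(Z △ Y) ∩ (X △ (Y ∩ (X ∪ (Z ∩ X)))) = {1}
X ∪ Y = {1, 2, 3, 4, 5, 6, 7, 8, 9}
Y ∪ (X ∪ Y) = {1, 2, 3, 4, 5, 6, 7, 8, 9}
(Y ∪ (X ∪ Y)) ∪ Z = {1, 2, 3, 4, 5, 6, 7, 8, 9, 10}
Z ∪ Y = {1, 3, 4, 5, 6, 7, 8, 9, 10}
X − (Z ∪ Y) = {2}
((Y ∪ (X ∪ Y)) ∪ Z) − (X − (Z ∪ Y)) = {1, 3, 4, 5, 6, 7, 8, 9, 10}
1 lies in both, so they are not disjoint.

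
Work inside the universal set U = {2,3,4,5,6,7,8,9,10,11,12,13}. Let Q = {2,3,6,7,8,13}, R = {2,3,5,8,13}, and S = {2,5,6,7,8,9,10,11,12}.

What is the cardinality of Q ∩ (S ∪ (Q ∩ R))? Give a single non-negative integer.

Q ∩ R = {2,3,8,13}
S ∪ (Q ∩ R) = {2,3,5,6,7,8,9,10,11,12,13}
Q ∩ (S ∪ (Q ∩ R)) = {2,3,6,7,8,13}
|Q ∩ (S ∪ (Q ∩ R))| = 6

6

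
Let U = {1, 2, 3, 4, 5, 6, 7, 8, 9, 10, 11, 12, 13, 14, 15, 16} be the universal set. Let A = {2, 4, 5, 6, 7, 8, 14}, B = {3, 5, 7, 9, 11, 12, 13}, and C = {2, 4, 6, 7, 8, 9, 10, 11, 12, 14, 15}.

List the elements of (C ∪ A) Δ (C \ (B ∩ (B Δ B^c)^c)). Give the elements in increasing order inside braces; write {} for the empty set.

C ∪ A = {2, 4, 5, 6, 7, 8, 9, 10, 11, 12, 14, 15}
B^c = {1, 2, 4, 6, 8, 10, 14, 15, 16}
B Δ B^c = {1, 2, 3, 4, 5, 6, 7, 8, 9, 10, 11, 12, 13, 14, 15, 16}
(B Δ B^c)^c = {}
B ∩ (B Δ B^c)^c = {}
C \ (B ∩ (B Δ B^c)^c) = {2, 4, 6, 7, 8, 9, 10, 11, 12, 14, 15}
(C ∪ A) Δ (C \ (B ∩ (B Δ B^c)^c)) = {5}

{5}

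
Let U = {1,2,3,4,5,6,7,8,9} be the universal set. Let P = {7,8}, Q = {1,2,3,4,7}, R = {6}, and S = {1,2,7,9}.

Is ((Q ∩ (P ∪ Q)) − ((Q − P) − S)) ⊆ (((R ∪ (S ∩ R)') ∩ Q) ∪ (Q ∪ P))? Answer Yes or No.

Yes

P ∪ Q = {1,2,3,4,7,8}
Q ∩ (P ∪ Q) = {1,2,3,4,7}
Q − P = {1,2,3,4}
(Q − P) − S = {3,4}
(Q ∩ (P ∪ Q)) − ((Q − P) − S) = {1,2,7}
S ∩ R = {}
(S ∩ R)' = {1,2,3,4,5,6,7,8,9}
R ∪ (S ∩ R)' = {1,2,3,4,5,6,7,8,9}
(R ∪ (S ∩ R)') ∩ Q = {1,2,3,4,7}
Q ∪ P = {1,2,3,4,7,8}
((R ∪ (S ∩ R)') ∩ Q) ∪ (Q ∪ P) = {1,2,3,4,7,8}
Every element of {1,2,7} is in {1,2,3,4,7,8}, so (Q ∩ (P ∪ Q)) − ((Q − P) − S) ⊆ ((R ∪ (S ∩ R)') ∩ Q) ∪ (Q ∪ P).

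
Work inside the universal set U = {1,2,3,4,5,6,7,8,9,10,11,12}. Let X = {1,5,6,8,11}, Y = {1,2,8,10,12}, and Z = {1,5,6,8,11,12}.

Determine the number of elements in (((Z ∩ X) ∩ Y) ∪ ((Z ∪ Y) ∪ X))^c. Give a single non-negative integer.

4

Z ∩ X = {1,5,6,8,11}
(Z ∩ X) ∩ Y = {1,8}
Z ∪ Y = {1,2,5,6,8,10,11,12}
(Z ∪ Y) ∪ X = {1,2,5,6,8,10,11,12}
((Z ∩ X) ∩ Y) ∪ ((Z ∪ Y) ∪ X) = {1,2,5,6,8,10,11,12}
(((Z ∩ X) ∩ Y) ∪ ((Z ∪ Y) ∪ X))^c = {3,4,7,9}
|(((Z ∩ X) ∩ Y) ∪ ((Z ∪ Y) ∪ X))^c| = 4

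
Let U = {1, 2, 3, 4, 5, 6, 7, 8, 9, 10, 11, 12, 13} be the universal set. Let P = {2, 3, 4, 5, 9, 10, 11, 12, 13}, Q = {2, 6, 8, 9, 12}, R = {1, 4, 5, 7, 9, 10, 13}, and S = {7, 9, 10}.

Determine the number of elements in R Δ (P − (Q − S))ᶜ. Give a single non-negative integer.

Q − S = {2, 6, 8, 12}
P − (Q − S) = {3, 4, 5, 9, 10, 11, 13}
(P − (Q − S))ᶜ = {1, 2, 6, 7, 8, 12}
R Δ (P − (Q − S))ᶜ = {2, 4, 5, 6, 8, 9, 10, 12, 13}
|R Δ (P − (Q − S))ᶜ| = 9

9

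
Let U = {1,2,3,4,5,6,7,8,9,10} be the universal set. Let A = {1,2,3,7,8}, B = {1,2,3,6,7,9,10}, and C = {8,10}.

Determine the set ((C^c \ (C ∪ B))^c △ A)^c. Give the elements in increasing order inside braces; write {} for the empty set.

C^c = {1,2,3,4,5,6,7,9}
C ∪ B = {1,2,3,6,7,8,9,10}
C^c \ (C ∪ B) = {4,5}
(C^c \ (C ∪ B))^c = {1,2,3,6,7,8,9,10}
(C^c \ (C ∪ B))^c △ A = {6,9,10}
((C^c \ (C ∪ B))^c △ A)^c = {1,2,3,4,5,7,8}

{1,2,3,4,5,7,8}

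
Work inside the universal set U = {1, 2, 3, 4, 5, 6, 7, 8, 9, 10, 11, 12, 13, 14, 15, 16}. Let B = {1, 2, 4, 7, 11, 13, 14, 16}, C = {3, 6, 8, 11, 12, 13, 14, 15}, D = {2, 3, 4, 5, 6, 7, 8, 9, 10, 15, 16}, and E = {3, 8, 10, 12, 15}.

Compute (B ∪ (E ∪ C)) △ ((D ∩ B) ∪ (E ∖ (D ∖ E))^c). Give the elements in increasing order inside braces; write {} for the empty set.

{3, 5, 8, 9, 10, 12, 15}

E ∪ C = {3, 6, 8, 10, 11, 12, 13, 14, 15}
B ∪ (E ∪ C) = {1, 2, 3, 4, 6, 7, 8, 10, 11, 12, 13, 14, 15, 16}
D ∩ B = {2, 4, 7, 16}
D ∖ E = {2, 4, 5, 6, 7, 9, 16}
E ∖ (D ∖ E) = {3, 8, 10, 12, 15}
(E ∖ (D ∖ E))^c = {1, 2, 4, 5, 6, 7, 9, 11, 13, 14, 16}
(D ∩ B) ∪ (E ∖ (D ∖ E))^c = {1, 2, 4, 5, 6, 7, 9, 11, 13, 14, 16}
(B ∪ (E ∪ C)) △ ((D ∩ B) ∪ (E ∖ (D ∖ E))^c) = {3, 5, 8, 9, 10, 12, 15}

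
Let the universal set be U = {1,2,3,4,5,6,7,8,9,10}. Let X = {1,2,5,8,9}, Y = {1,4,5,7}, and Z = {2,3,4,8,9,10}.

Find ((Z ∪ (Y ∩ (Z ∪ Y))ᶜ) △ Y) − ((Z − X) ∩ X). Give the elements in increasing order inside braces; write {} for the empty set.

Z ∪ Y = {1,2,3,4,5,7,8,9,10}
Y ∩ (Z ∪ Y) = {1,4,5,7}
(Y ∩ (Z ∪ Y))ᶜ = {2,3,6,8,9,10}
Z ∪ (Y ∩ (Z ∪ Y))ᶜ = {2,3,4,6,8,9,10}
(Z ∪ (Y ∩ (Z ∪ Y))ᶜ) △ Y = {1,2,3,5,6,7,8,9,10}
Z − X = {3,4,10}
(Z − X) ∩ X = {}
((Z ∪ (Y ∩ (Z ∪ Y))ᶜ) △ Y) − ((Z − X) ∩ X) = {1,2,3,5,6,7,8,9,10}

{1,2,3,5,6,7,8,9,10}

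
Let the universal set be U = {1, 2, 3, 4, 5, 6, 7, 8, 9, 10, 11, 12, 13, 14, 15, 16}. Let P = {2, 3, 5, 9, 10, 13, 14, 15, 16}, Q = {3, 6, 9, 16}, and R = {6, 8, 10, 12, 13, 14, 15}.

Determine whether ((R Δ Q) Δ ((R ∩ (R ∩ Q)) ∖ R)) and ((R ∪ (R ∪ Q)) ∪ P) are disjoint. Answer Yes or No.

No

R Δ Q = {3, 8, 9, 10, 12, 13, 14, 15, 16}
R ∩ Q = {6}
R ∩ (R ∩ Q) = {6}
(R ∩ (R ∩ Q)) ∖ R = {}
(R Δ Q) Δ ((R ∩ (R ∩ Q)) ∖ R) = {3, 8, 9, 10, 12, 13, 14, 15, 16}
R ∪ Q = {3, 6, 8, 9, 10, 12, 13, 14, 15, 16}
R ∪ (R ∪ Q) = {3, 6, 8, 9, 10, 12, 13, 14, 15, 16}
(R ∪ (R ∪ Q)) ∪ P = {2, 3, 5, 6, 8, 9, 10, 12, 13, 14, 15, 16}
3 lies in both, so they are not disjoint.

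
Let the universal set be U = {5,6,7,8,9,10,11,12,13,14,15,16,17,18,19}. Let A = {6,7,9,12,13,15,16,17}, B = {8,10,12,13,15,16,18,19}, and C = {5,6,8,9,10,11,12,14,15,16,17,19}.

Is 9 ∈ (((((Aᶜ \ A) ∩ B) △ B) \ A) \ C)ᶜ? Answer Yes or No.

Yes

9 ∈ A, so 9 ∉ Aᶜ
9 ∉ Aᶜ and 9 ∈ A, so 9 ∉ Aᶜ \ A
9 ∉ (Aᶜ \ A) and 9 ∉ B, so 9 ∉ (Aᶜ \ A) ∩ B
9 ∉ ((Aᶜ \ A) ∩ B) and 9 ∉ B, so 9 ∉ ((Aᶜ \ A) ∩ B) △ B
9 ∉ (((Aᶜ \ A) ∩ B) △ B) and 9 ∈ A, so 9 ∉ (((Aᶜ \ A) ∩ B) △ B) \ A
9 ∉ ((((Aᶜ \ A) ∩ B) △ B) \ A) and 9 ∈ C, so 9 ∉ ((((Aᶜ \ A) ∩ B) △ B) \ A) \ C
9 ∈ (((((Aᶜ \ A) ∩ B) △ B) \ A) \ C)ᶜ since 9 ∉ (((((Aᶜ \ A) ∩ B) △ B) \ A) \ C)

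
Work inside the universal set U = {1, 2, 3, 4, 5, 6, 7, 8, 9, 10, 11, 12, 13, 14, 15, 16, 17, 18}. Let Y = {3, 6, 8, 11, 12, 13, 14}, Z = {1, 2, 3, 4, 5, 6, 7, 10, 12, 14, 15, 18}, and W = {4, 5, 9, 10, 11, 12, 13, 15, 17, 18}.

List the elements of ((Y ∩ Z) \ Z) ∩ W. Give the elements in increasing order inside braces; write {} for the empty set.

Y ∩ Z = {3, 6, 12, 14}
(Y ∩ Z) \ Z = {}
((Y ∩ Z) \ Z) ∩ W = {}

{}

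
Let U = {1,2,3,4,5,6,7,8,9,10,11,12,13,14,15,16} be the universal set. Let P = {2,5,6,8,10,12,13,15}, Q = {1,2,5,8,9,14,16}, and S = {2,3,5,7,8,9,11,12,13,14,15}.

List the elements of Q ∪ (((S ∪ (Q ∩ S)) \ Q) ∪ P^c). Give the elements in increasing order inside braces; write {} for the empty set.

Q ∩ S = {2,5,8,9,14}
S ∪ (Q ∩ S) = {2,3,5,7,8,9,11,12,13,14,15}
(S ∪ (Q ∩ S)) \ Q = {3,7,11,12,13,15}
P^c = {1,3,4,7,9,11,14,16}
((S ∪ (Q ∩ S)) \ Q) ∪ P^c = {1,3,4,7,9,11,12,13,14,15,16}
Q ∪ (((S ∪ (Q ∩ S)) \ Q) ∪ P^c) = {1,2,3,4,5,7,8,9,11,12,13,14,15,16}

{1,2,3,4,5,7,8,9,11,12,13,14,15,16}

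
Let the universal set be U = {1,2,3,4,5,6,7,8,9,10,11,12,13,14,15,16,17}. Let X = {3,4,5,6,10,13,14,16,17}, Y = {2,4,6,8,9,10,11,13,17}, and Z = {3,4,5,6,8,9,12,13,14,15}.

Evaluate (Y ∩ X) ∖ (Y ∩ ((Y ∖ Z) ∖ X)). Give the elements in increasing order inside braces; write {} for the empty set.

Y ∩ X = {4,6,10,13,17}
Y ∖ Z = {2,10,11,17}
(Y ∖ Z) ∖ X = {2,11}
Y ∩ ((Y ∖ Z) ∖ X) = {2,11}
(Y ∩ X) ∖ (Y ∩ ((Y ∖ Z) ∖ X)) = {4,6,10,13,17}

{4,6,10,13,17}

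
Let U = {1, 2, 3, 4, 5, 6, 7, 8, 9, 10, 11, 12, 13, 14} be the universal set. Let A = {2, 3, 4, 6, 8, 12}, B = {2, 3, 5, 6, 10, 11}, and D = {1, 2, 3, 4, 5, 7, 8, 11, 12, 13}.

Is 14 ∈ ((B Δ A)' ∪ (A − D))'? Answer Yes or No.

No

14 ∉ B and 14 ∉ A, so 14 ∉ B Δ A
14 ∈ (B Δ A)' since 14 ∉ (B Δ A)
14 ∉ A and 14 ∉ D, so 14 ∉ A − D
14 ∈ (B Δ A)' and 14 ∉ (A − D), so 14 ∈ (B Δ A)' ∪ (A − D)
14 ∉ ((B Δ A)' ∪ (A − D))' since 14 ∈ ((B Δ A)' ∪ (A − D))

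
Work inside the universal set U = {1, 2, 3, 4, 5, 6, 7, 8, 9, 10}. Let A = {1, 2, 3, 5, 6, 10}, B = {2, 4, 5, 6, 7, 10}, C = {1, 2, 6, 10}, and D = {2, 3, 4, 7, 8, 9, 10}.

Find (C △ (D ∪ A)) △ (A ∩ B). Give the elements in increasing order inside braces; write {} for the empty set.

D ∪ A = {1, 2, 3, 4, 5, 6, 7, 8, 9, 10}
C △ (D ∪ A) = {3, 4, 5, 7, 8, 9}
A ∩ B = {2, 5, 6, 10}
(C △ (D ∪ A)) △ (A ∩ B) = {2, 3, 4, 6, 7, 8, 9, 10}

{2, 3, 4, 6, 7, 8, 9, 10}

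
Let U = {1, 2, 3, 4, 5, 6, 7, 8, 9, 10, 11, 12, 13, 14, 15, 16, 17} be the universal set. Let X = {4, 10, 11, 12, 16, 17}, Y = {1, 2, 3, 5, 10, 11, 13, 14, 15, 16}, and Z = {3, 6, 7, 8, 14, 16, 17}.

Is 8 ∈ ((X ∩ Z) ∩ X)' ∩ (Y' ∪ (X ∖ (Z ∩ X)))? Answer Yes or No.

Yes

8 ∉ X and 8 ∈ Z, so 8 ∉ X ∩ Z
8 ∉ (X ∩ Z) and 8 ∉ X, so 8 ∉ (X ∩ Z) ∩ X
8 ∈ ((X ∩ Z) ∩ X)' since 8 ∉ ((X ∩ Z) ∩ X)
8 ∉ Y, so 8 ∈ Y'
8 ∈ Z and 8 ∉ X, so 8 ∉ Z ∩ X
8 ∉ X and 8 ∉ (Z ∩ X), so 8 ∉ X ∖ (Z ∩ X)
8 ∈ Y' and 8 ∉ (X ∖ (Z ∩ X)), so 8 ∈ Y' ∪ (X ∖ (Z ∩ X))
8 ∈ ((X ∩ Z) ∩ X)' and 8 ∈ (Y' ∪ (X ∖ (Z ∩ X))), so 8 ∈ ((X ∩ Z) ∩ X)' ∩ (Y' ∪ (X ∖ (Z ∩ X)))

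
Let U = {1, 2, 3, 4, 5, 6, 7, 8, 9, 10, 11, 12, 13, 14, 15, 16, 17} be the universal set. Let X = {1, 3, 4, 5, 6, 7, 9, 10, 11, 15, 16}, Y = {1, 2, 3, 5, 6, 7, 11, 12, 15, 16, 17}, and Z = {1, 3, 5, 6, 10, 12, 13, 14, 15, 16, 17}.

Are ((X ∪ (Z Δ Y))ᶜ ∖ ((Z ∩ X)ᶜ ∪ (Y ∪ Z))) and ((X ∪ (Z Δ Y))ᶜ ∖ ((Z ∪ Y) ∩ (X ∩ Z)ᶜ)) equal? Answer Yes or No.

Z Δ Y = {2, 7, 10, 11, 13, 14}
X ∪ (Z Δ Y) = {1, 2, 3, 4, 5, 6, 7, 9, 10, 11, 13, 14, 15, 16}
(X ∪ (Z Δ Y))ᶜ = {8, 12, 17}
Z ∩ X = {1, 3, 5, 6, 10, 15, 16}
(Z ∩ X)ᶜ = {2, 4, 7, 8, 9, 11, 12, 13, 14, 17}
Y ∪ Z = {1, 2, 3, 5, 6, 7, 10, 11, 12, 13, 14, 15, 16, 17}
(Z ∩ X)ᶜ ∪ (Y ∪ Z) = {1, 2, 3, 4, 5, 6, 7, 8, 9, 10, 11, 12, 13, 14, 15, 16, 17}
(X ∪ (Z Δ Y))ᶜ ∖ ((Z ∩ X)ᶜ ∪ (Y ∪ Z)) = {}
Z ∪ Y = {1, 2, 3, 5, 6, 7, 10, 11, 12, 13, 14, 15, 16, 17}
X ∩ Z = {1, 3, 5, 6, 10, 15, 16}
(X ∩ Z)ᶜ = {2, 4, 7, 8, 9, 11, 12, 13, 14, 17}
(Z ∪ Y) ∩ (X ∩ Z)ᶜ = {2, 7, 11, 12, 13, 14, 17}
(X ∪ (Z Δ Y))ᶜ ∖ ((Z ∪ Y) ∩ (X ∩ Z)ᶜ) = {8}
8 ∈ (X ∪ (Z Δ Y))ᶜ ∖ ((Z ∪ Y) ∩ (X ∩ Z)ᶜ) but 8 ∉ (X ∪ (Z Δ Y))ᶜ ∖ ((Z ∩ X)ᶜ ∪ (Y ∪ Z)), so they differ.

No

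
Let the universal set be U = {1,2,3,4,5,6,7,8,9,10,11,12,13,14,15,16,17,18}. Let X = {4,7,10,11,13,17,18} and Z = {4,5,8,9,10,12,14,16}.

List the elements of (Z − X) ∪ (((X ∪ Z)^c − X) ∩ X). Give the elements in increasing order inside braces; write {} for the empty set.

{5,8,9,12,14,16}

Z − X = {5,8,9,12,14,16}
X ∪ Z = {4,5,7,8,9,10,11,12,13,14,16,17,18}
(X ∪ Z)^c = {1,2,3,6,15}
(X ∪ Z)^c − X = {1,2,3,6,15}
((X ∪ Z)^c − X) ∩ X = {}
(Z − X) ∪ (((X ∪ Z)^c − X) ∩ X) = {5,8,9,12,14,16}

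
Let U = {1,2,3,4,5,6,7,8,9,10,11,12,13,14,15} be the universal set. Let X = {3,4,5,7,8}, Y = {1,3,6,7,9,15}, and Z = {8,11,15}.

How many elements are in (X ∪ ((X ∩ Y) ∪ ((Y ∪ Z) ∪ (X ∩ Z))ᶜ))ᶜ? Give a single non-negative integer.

X ∩ Y = {3,7}
Y ∪ Z = {1,3,6,7,8,9,11,15}
X ∩ Z = {8}
(Y ∪ Z) ∪ (X ∩ Z) = {1,3,6,7,8,9,11,15}
((Y ∪ Z) ∪ (X ∩ Z))ᶜ = {2,4,5,10,12,13,14}
(X ∩ Y) ∪ ((Y ∪ Z) ∪ (X ∩ Z))ᶜ = {2,3,4,5,7,10,12,13,14}
X ∪ ((X ∩ Y) ∪ ((Y ∪ Z) ∪ (X ∩ Z))ᶜ) = {2,3,4,5,7,8,10,12,13,14}
(X ∪ ((X ∩ Y) ∪ ((Y ∪ Z) ∪ (X ∩ Z))ᶜ))ᶜ = {1,6,9,11,15}
|(X ∪ ((X ∩ Y) ∪ ((Y ∪ Z) ∪ (X ∩ Z))ᶜ))ᶜ| = 5

5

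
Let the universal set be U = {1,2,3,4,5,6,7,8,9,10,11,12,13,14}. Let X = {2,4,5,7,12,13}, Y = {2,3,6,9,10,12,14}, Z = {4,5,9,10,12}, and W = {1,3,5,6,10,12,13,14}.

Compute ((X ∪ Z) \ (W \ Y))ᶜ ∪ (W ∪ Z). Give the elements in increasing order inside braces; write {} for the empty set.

{1,3,4,5,6,8,9,10,11,12,13,14}

X ∪ Z = {2,4,5,7,9,10,12,13}
W \ Y = {1,5,13}
(X ∪ Z) \ (W \ Y) = {2,4,7,9,10,12}
((X ∪ Z) \ (W \ Y))ᶜ = {1,3,5,6,8,11,13,14}
W ∪ Z = {1,3,4,5,6,9,10,12,13,14}
((X ∪ Z) \ (W \ Y))ᶜ ∪ (W ∪ Z) = {1,3,4,5,6,8,9,10,11,12,13,14}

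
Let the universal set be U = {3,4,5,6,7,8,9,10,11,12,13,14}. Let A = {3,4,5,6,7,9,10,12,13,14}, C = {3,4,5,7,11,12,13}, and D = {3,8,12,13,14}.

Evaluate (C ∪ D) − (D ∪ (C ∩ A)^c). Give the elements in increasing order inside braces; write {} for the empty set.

{4,5,7}

C ∪ D = {3,4,5,7,8,11,12,13,14}
C ∩ A = {3,4,5,7,12,13}
(C ∩ A)^c = {6,8,9,10,11,14}
D ∪ (C ∩ A)^c = {3,6,8,9,10,11,12,13,14}
(C ∪ D) − (D ∪ (C ∩ A)^c) = {4,5,7}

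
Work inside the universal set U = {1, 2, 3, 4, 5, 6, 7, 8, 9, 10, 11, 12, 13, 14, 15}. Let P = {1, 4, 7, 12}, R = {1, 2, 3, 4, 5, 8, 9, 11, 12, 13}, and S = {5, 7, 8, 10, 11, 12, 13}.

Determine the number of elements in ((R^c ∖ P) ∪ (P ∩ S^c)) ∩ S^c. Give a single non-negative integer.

5

R^c = {6, 7, 10, 14, 15}
R^c ∖ P = {6, 10, 14, 15}
S^c = {1, 2, 3, 4, 6, 9, 14, 15}
P ∩ S^c = {1, 4}
(R^c ∖ P) ∪ (P ∩ S^c) = {1, 4, 6, 10, 14, 15}
((R^c ∖ P) ∪ (P ∩ S^c)) ∩ S^c = {1, 4, 6, 14, 15}
|((R^c ∖ P) ∪ (P ∩ S^c)) ∩ S^c| = 5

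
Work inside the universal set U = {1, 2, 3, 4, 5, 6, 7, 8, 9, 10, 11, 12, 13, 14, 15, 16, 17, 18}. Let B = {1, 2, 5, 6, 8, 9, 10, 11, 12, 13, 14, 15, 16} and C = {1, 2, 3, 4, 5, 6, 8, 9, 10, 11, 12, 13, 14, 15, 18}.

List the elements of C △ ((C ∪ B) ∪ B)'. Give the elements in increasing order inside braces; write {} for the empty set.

{1, 2, 3, 4, 5, 6, 7, 8, 9, 10, 11, 12, 13, 14, 15, 17, 18}

C ∪ B = {1, 2, 3, 4, 5, 6, 8, 9, 10, 11, 12, 13, 14, 15, 16, 18}
(C ∪ B) ∪ B = {1, 2, 3, 4, 5, 6, 8, 9, 10, 11, 12, 13, 14, 15, 16, 18}
((C ∪ B) ∪ B)' = {7, 17}
C △ ((C ∪ B) ∪ B)' = {1, 2, 3, 4, 5, 6, 7, 8, 9, 10, 11, 12, 13, 14, 15, 17, 18}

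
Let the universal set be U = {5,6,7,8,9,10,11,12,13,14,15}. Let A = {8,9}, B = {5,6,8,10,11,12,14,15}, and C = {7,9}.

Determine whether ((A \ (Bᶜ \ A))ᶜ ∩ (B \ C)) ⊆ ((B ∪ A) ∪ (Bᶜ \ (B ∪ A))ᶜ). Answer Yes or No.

Bᶜ = {7,9,13}
Bᶜ \ A = {7,13}
A \ (Bᶜ \ A) = {8,9}
(A \ (Bᶜ \ A))ᶜ = {5,6,7,10,11,12,13,14,15}
B \ C = {5,6,8,10,11,12,14,15}
(A \ (Bᶜ \ A))ᶜ ∩ (B \ C) = {5,6,10,11,12,14,15}
B ∪ A = {5,6,8,9,10,11,12,14,15}
Bᶜ \ (B ∪ A) = {7,13}
(Bᶜ \ (B ∪ A))ᶜ = {5,6,8,9,10,11,12,14,15}
(B ∪ A) ∪ (Bᶜ \ (B ∪ A))ᶜ = {5,6,8,9,10,11,12,14,15}
Every element of {5,6,10,11,12,14,15} is in {5,6,8,9,10,11,12,14,15}, so (A \ (Bᶜ \ A))ᶜ ∩ (B \ C) ⊆ (B ∪ A) ∪ (Bᶜ \ (B ∪ A))ᶜ.

Yes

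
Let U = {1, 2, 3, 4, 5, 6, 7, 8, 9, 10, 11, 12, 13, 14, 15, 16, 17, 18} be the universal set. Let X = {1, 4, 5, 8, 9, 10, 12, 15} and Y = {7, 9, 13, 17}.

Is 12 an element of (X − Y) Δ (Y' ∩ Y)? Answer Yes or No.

12 ∈ X and 12 ∉ Y, so 12 ∈ X − Y
12 ∉ Y, so 12 ∈ Y'
12 ∈ Y' and 12 ∉ Y, so 12 ∉ Y' ∩ Y
12 ∈ (X − Y) and 12 ∉ (Y' ∩ Y), so 12 ∈ (X − Y) Δ (Y' ∩ Y)

Yes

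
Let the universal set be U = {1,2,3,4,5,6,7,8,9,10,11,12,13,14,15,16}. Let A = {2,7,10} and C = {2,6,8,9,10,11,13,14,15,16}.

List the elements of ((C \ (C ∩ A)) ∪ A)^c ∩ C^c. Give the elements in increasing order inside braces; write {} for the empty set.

C ∩ A = {2,10}
C \ (C ∩ A) = {6,8,9,11,13,14,15,16}
(C \ (C ∩ A)) ∪ A = {2,6,7,8,9,10,11,13,14,15,16}
((C \ (C ∩ A)) ∪ A)^c = {1,3,4,5,12}
C^c = {1,3,4,5,7,12}
((C \ (C ∩ A)) ∪ A)^c ∩ C^c = {1,3,4,5,12}

{1,3,4,5,12}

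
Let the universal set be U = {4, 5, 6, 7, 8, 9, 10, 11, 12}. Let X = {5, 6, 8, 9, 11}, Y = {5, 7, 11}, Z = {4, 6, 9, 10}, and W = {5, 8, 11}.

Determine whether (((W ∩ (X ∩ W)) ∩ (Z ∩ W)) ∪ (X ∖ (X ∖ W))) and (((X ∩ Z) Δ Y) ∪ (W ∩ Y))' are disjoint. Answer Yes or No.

No

X ∩ W = {5, 8, 11}
W ∩ (X ∩ W) = {5, 8, 11}
Z ∩ W = {}
(W ∩ (X ∩ W)) ∩ (Z ∩ W) = {}
X ∖ W = {6, 9}
X ∖ (X ∖ W) = {5, 8, 11}
((W ∩ (X ∩ W)) ∩ (Z ∩ W)) ∪ (X ∖ (X ∖ W)) = {5, 8, 11}
X ∩ Z = {6, 9}
(X ∩ Z) Δ Y = {5, 6, 7, 9, 11}
W ∩ Y = {5, 11}
((X ∩ Z) Δ Y) ∪ (W ∩ Y) = {5, 6, 7, 9, 11}
(((X ∩ Z) Δ Y) ∪ (W ∩ Y))' = {4, 8, 10, 12}
8 lies in both, so they are not disjoint.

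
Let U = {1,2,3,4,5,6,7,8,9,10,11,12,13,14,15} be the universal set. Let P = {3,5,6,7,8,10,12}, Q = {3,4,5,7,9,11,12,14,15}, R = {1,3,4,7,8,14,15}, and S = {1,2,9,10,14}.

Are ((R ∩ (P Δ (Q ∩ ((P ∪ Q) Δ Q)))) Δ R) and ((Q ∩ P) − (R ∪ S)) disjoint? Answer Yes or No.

Yes

P ∪ Q = {3,4,5,6,7,8,9,10,11,12,14,15}
(P ∪ Q) Δ Q = {6,8,10}
Q ∩ ((P ∪ Q) Δ Q) = {}
P Δ (Q ∩ ((P ∪ Q) Δ Q)) = {3,5,6,7,8,10,12}
R ∩ (P Δ (Q ∩ ((P ∪ Q) Δ Q))) = {3,7,8}
(R ∩ (P Δ (Q ∩ ((P ∪ Q) Δ Q)))) Δ R = {1,4,14,15}
Q ∩ P = {3,5,7,12}
R ∪ S = {1,2,3,4,7,8,9,10,14,15}
(Q ∩ P) − (R ∪ S) = {5,12}
{1,4,14,15} and {5,12} share no elements.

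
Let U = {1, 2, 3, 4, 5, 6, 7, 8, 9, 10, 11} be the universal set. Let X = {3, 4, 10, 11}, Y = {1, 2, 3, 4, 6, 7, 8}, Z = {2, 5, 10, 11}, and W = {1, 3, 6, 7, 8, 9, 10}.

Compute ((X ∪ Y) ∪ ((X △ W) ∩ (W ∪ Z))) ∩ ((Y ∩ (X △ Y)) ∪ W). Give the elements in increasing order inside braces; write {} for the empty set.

{1, 2, 3, 6, 7, 8, 9, 10}

X ∪ Y = {1, 2, 3, 4, 6, 7, 8, 10, 11}
X △ W = {1, 4, 6, 7, 8, 9, 11}
W ∪ Z = {1, 2, 3, 5, 6, 7, 8, 9, 10, 11}
(X △ W) ∩ (W ∪ Z) = {1, 6, 7, 8, 9, 11}
(X ∪ Y) ∪ ((X △ W) ∩ (W ∪ Z)) = {1, 2, 3, 4, 6, 7, 8, 9, 10, 11}
X △ Y = {1, 2, 6, 7, 8, 10, 11}
Y ∩ (X △ Y) = {1, 2, 6, 7, 8}
(Y ∩ (X △ Y)) ∪ W = {1, 2, 3, 6, 7, 8, 9, 10}
((X ∪ Y) ∪ ((X △ W) ∩ (W ∪ Z))) ∩ ((Y ∩ (X △ Y)) ∪ W) = {1, 2, 3, 6, 7, 8, 9, 10}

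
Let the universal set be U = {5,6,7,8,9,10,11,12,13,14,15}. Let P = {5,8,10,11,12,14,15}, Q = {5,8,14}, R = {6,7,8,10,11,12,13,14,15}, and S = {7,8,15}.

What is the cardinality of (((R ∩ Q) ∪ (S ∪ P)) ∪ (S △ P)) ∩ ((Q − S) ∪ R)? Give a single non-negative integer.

R ∩ Q = {8,14}
S ∪ P = {5,7,8,10,11,12,14,15}
(R ∩ Q) ∪ (S ∪ P) = {5,7,8,10,11,12,14,15}
S △ P = {5,7,10,11,12,14}
((R ∩ Q) ∪ (S ∪ P)) ∪ (S △ P) = {5,7,8,10,11,12,14,15}
Q − S = {5,14}
(Q − S) ∪ R = {5,6,7,8,10,11,12,13,14,15}
(((R ∩ Q) ∪ (S ∪ P)) ∪ (S △ P)) ∩ ((Q − S) ∪ R) = {5,7,8,10,11,12,14,15}
|(((R ∩ Q) ∪ (S ∪ P)) ∪ (S △ P)) ∩ ((Q − S) ∪ R)| = 8

8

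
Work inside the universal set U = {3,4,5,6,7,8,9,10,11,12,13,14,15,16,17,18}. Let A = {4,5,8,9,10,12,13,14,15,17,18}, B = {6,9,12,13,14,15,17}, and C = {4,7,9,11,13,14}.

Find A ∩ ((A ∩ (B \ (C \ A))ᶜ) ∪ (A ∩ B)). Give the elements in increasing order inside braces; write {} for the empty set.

C \ A = {7,11}
B \ (C \ A) = {6,9,12,13,14,15,17}
(B \ (C \ A))ᶜ = {3,4,5,7,8,10,11,16,18}
A ∩ (B \ (C \ A))ᶜ = {4,5,8,10,18}
A ∩ B = {9,12,13,14,15,17}
(A ∩ (B \ (C \ A))ᶜ) ∪ (A ∩ B) = {4,5,8,9,10,12,13,14,15,17,18}
A ∩ ((A ∩ (B \ (C \ A))ᶜ) ∪ (A ∩ B)) = {4,5,8,9,10,12,13,14,15,17,18}

{4,5,8,9,10,12,13,14,15,17,18}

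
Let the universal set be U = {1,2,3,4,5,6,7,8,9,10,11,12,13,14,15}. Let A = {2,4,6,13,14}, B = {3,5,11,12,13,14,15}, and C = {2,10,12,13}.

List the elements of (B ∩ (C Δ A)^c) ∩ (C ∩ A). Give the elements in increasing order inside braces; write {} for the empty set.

{13}

C Δ A = {4,6,10,12,14}
(C Δ A)^c = {1,2,3,5,7,8,9,11,13,15}
B ∩ (C Δ A)^c = {3,5,11,13,15}
C ∩ A = {2,13}
(B ∩ (C Δ A)^c) ∩ (C ∩ A) = {13}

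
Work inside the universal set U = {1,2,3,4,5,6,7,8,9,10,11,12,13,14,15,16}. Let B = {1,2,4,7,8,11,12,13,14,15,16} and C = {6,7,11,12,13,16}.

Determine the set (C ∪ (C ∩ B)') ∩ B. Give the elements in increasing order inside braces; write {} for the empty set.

C ∩ B = {7,11,12,13,16}
(C ∩ B)' = {1,2,3,4,5,6,8,9,10,14,15}
C ∪ (C ∩ B)' = {1,2,3,4,5,6,7,8,9,10,11,12,13,14,15,16}
(C ∪ (C ∩ B)') ∩ B = {1,2,4,7,8,11,12,13,14,15,16}

{1,2,4,7,8,11,12,13,14,15,16}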